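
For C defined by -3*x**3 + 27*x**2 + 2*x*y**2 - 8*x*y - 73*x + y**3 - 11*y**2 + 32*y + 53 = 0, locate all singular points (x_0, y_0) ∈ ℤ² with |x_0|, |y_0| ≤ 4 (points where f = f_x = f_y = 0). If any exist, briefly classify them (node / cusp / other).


Singular points: {(3, 2)}; classification: cusp.

Compute partial derivatives:
  f_x = -9*x**2 + 54*x + 2*y**2 - 8*y - 73.
  f_y = 4*x*y - 8*x + 3*y**2 - 22*y + 32.
Scan x_0 ∈ {−4, ..., 4}. For each x_0, f_y(x_0, y) is a polynomial in y; find its integer roots y ∈ {−4, ..., 4}, then test f_x and f at those candidates.
  x = -4: f_y(-4, y) = 3*y**2 - 38*y + 64; vanishes at y ∈ {2}. (-4, 2): f_x = -441 ≠ 0.
  x = -3: f_y(-3, y) = 3*y**2 - 34*y + 56; vanishes at y ∈ {2}. (-3, 2): f_x = -324 ≠ 0.
  x = -2: f_y(-2, y) = 3*y**2 - 30*y + 48; vanishes at y ∈ {2}. (-2, 2): f_x = -225 ≠ 0.
  x = -1: f_y(-1, y) = 3*y**2 - 26*y + 40; vanishes at y ∈ {2}. (-1, 2): f_x = -144 ≠ 0.
  x = 0: f_y(0, y) = 3*y**2 - 22*y + 32; vanishes at y ∈ {2}. (0, 2): f_x = -81 ≠ 0.
  x = 1: f_y(1, y) = 3*y**2 - 18*y + 24; vanishes at y ∈ {2, 4}. (1, 2): f_x = -36 ≠ 0; (1, 4): f_x = -28 ≠ 0.
  x = 2: f_y(2, y) = 3*y**2 - 14*y + 16; vanishes at y ∈ {2}. (2, 2): f_x = -9 ≠ 0.
  x = 3: f_y(3, y) = 3*y**2 - 10*y + 8; vanishes at y ∈ {2}. (3, 2): f_x = 0, f = 0 — SINGULAR.
  x = 4: f_y(4, y) = 3*y**2 - 6*y; vanishes at y ∈ {0, 2}. (4, 0): f_x = -1 ≠ 0; (4, 2): f_x = -9 ≠ 0.
Only singular point on the grid: (3, 2).
Classify: substitute x = 3 + u, y = 2 + v and expand: f = -3*u**3 + 2*u*v**2 + v**3 + v**2.
No constant or linear terms (consistent with a singular point). Quadratic part: v**2. Cubic part: -3*u**3 + 2*u*v**2 + v**3.
The quadratic part v**2 is a perfect square, so there is a single (double) tangent line v = 0, i.e. y = 2. Restricting the cubic part to that line (v = 0) leaves -3*u**3 ≠ 0, so f is not divisible by v and the branch is v² ≈ 3*u**3 to lowest order — this is a cusp.
Classification: cusp.


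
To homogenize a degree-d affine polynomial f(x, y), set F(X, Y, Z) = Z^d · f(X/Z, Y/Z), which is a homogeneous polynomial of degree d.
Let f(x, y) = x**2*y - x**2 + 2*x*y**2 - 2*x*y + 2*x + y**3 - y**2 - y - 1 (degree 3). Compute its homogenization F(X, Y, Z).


F(X, Y, Z) = X**2*Y - X**2*Z + 2*X*Y**2 - 2*X*Y*Z + 2*X*Z**2 + Y**3 - Y**2*Z - Y*Z**2 - Z**3

deg(f) = 3.
Substitute x = X/Z, y = Y/Z into f, then multiply by Z^3.
  monomial 1·x^2·y^1 ↦ 1·X^2·Y^1·Z^0.
  monomial -1·x^2·y^0 ↦ -1·X^2·Y^0·Z^1.
  monomial 2·x^1·y^2 ↦ 2·X^1·Y^2·Z^0.
  monomial -2·x^1·y^1 ↦ -2·X^1·Y^1·Z^1.
  monomial 2·x^1·y^0 ↦ 2·X^1·Y^0·Z^2.
  monomial 1·x^0·y^3 ↦ 1·X^0·Y^3·Z^0.
  monomial -1·x^0·y^2 ↦ -1·X^0·Y^2·Z^1.
  monomial -1·x^0·y^1 ↦ -1·X^0·Y^1·Z^2.
  monomial -1·x^0·y^0 ↦ -1·X^0·Y^0·Z^3.
Collecting: F(X, Y, Z) = X**2*Y - X**2*Z + 2*X*Y**2 - 2*X*Y*Z + 2*X*Z**2 + Y**3 - Y**2*Z - Y*Z**2 - Z**3.


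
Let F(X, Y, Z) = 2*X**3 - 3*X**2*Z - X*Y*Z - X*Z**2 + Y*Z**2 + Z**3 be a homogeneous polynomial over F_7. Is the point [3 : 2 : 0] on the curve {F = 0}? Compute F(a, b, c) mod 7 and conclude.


F(3,2,0) ≡ 5 (mod 7); P is NOT on the curve.

Evaluate F(3, 2, 0) term-by-term (mod 7).
  2*X**3 ↦ 2·27·1·1 = 54
  -3*X**2*Z ↦ -3·9·1·0 = 0
  -X*Y*Z ↦ -1·3·2·0 = 0
  -X*Z**2 ↦ -1·3·1·0 = 0
  Y*Z**2 ↦ 1·1·2·0 = 0
  Z**3 ↦ 1·1·1·0 = 0
Sum: F(3, 2, 0) = (54) + (0) + (0) + (0) + (0) + (0) = 54.
Reducing mod 7: 54 ≡ 5 (mod 7).
Since F(a, b, c) ≡ 5 ≠ 0 (mod 7), P does NOT lie on the curve.


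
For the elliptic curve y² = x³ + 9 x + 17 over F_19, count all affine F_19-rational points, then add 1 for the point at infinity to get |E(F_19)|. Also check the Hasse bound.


Affine points = {(0, 6), (0, 13), (2, 9), (2, 10), (5, 4), (5, 15), (7, 9), (7, 10), (10, 9), (10, 10), (16, 1), (16, 18), (18, 8), (18, 11)}; affine count = 14; |E(F_19)| = 15.

Discriminant check: Δ ∝ 4a³ + 27b² = 4·9³ + 27·17² = 4·729 + 27·289 ≡ 3 (mod 19). Nonzero ⇒ E is nonsingular.
For each x ∈ F_19, compute rhs = x³ + 9·x + 17 mod 19, then count y ∈ F_19 with y² ≡ rhs.
  x = 0: rhs = 17, matching y values: 6, 13 (2 points).
  x = 1: rhs = 8, matching y values: none (0 points).
  x = 2: rhs = 5, matching y values: 9, 10 (2 points).
  x = 3: rhs = 14, matching y values: none (0 points).
  x = 4: rhs = 3, matching y values: none (0 points).
  x = 5: rhs = 16, matching y values: 4, 15 (2 points).
  x = 6: rhs = 2, matching y values: none (0 points).
  x = 7: rhs = 5, matching y values: 9, 10 (2 points).
  x = 8: rhs = 12, matching y values: none (0 points).
  x = 9: rhs = 10, matching y values: none (0 points).
  x = 10: rhs = 5, matching y values: 9, 10 (2 points).
  x = 11: rhs = 3, matching y values: none (0 points).
  x = 12: rhs = 10, matching y values: none (0 points).
  x = 13: rhs = 13, matching y values: none (0 points).
  x = 14: rhs = 18, matching y values: none (0 points).
  x = 15: rhs = 12, matching y values: none (0 points).
  x = 16: rhs = 1, matching y values: 1, 18 (2 points).
  x = 17: rhs = 10, matching y values: none (0 points).
  x = 18: rhs = 7, matching y values: 8, 11 (2 points).
Total affine count: 14.
Full point count |E(F_19)| = 14 + 1 = 15.
Hasse bound: |15 − (19+1)| = |-5| = 5 ≤ 2√19 ≈ 8.7178 ✓.


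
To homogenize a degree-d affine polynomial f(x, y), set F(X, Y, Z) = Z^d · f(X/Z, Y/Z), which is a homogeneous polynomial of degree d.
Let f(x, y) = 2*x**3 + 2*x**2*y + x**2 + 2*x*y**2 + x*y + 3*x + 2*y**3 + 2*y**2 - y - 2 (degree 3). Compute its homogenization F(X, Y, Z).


F(X, Y, Z) = 2*X**3 + 2*X**2*Y + X**2*Z + 2*X*Y**2 + X*Y*Z + 3*X*Z**2 + 2*Y**3 + 2*Y**2*Z - Y*Z**2 - 2*Z**3

deg(f) = 3.
Substitute x = X/Z, y = Y/Z into f, then multiply by Z^3.
  monomial 2·x^3·y^0 ↦ 2·X^3·Y^0·Z^0.
  monomial 2·x^2·y^1 ↦ 2·X^2·Y^1·Z^0.
  monomial 1·x^2·y^0 ↦ 1·X^2·Y^0·Z^1.
  monomial 2·x^1·y^2 ↦ 2·X^1·Y^2·Z^0.
  monomial 1·x^1·y^1 ↦ 1·X^1·Y^1·Z^1.
  monomial 3·x^1·y^0 ↦ 3·X^1·Y^0·Z^2.
  monomial 2·x^0·y^3 ↦ 2·X^0·Y^3·Z^0.
  monomial 2·x^0·y^2 ↦ 2·X^0·Y^2·Z^1.
  monomial -1·x^0·y^1 ↦ -1·X^0·Y^1·Z^2.
  monomial -2·x^0·y^0 ↦ -2·X^0·Y^0·Z^3.
Collecting: F(X, Y, Z) = 2*X**3 + 2*X**2*Y + X**2*Z + 2*X*Y**2 + X*Y*Z + 3*X*Z**2 + 2*Y**3 + 2*Y**2*Z - Y*Z**2 - 2*Z**3.


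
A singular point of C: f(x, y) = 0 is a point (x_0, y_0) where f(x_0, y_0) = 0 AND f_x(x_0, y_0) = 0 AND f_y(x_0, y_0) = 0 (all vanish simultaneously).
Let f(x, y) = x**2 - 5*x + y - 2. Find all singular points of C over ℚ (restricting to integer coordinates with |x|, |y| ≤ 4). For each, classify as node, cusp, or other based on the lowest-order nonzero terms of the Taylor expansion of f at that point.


No singular points in the scanned grid; C is smooth there.

Compute partial derivatives:
  f_x = 2*x - 5.
  f_y = 1.
f_y = 1 is a nonzero constant, so f_y never vanishes: no point (x, y) can satisfy f = f_x = f_y = 0. In particular no (x, y) ∈ {−4, ..., 4}² is singular; the curve is smooth.


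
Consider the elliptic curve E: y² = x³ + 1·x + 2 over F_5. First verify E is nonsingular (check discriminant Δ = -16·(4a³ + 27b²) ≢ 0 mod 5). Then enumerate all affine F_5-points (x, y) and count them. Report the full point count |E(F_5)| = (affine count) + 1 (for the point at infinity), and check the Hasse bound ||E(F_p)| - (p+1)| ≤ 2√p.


Affine points = {(1, 2), (1, 3), (4, 0)}; affine count = 3; |E(F_5)| = 4.

Discriminant check: Δ ∝ 4a³ + 27b² = 4·1³ + 27·2² = 4·1 + 27·4 ≡ 2 (mod 5). Nonzero ⇒ E is nonsingular.
For each x ∈ F_5, compute rhs = x³ + 1·x + 2 mod 5, then count y ∈ F_5 with y² ≡ rhs.
  x = 0: rhs = 2, matching y values: none (0 points).
  x = 1: rhs = 4, matching y values: 2, 3 (2 points).
  x = 2: rhs = 2, matching y values: none (0 points).
  x = 3: rhs = 2, matching y values: none (0 points).
  x = 4: rhs = 0, matching y values: 0 (1 points).
Total affine count: 3.
Full point count |E(F_5)| = 3 + 1 = 4.
Hasse bound: |4 − (5+1)| = |-2| = 2 ≤ 2√5 ≈ 4.4721 ✓.


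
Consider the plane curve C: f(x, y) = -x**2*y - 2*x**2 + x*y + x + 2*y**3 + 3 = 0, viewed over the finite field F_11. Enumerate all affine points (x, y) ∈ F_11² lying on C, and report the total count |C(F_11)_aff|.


Affine F_11-points: {(0, 5), (1, 10), (4, 2), (4, 4), (4, 5), (5, 2), (6, 3), (6, 4), (7, 0), (8, 3), (9, 1), (9, 9), (10, 0), (10, 1), (10, 10)}; count = 15.

For each of the 121 pairs (x, y) ∈ F_11², evaluate f(x, y) mod 11. Record the zeros.
  x = 0: [0↦3, 1↦5, 2↦8, 3↦2, 4↦10, 5↦0, 6↦6, 7↦7, 8↦4, 9↦9, 10↦1]  zeros at y ∈ {5}
  x = 1: [0↦2, 1↦4, 2↦7, 3↦1, 4↦9, 5↦10, 6↦5, 7↦6, 8↦3, 9↦8, 10↦0]  zeros at y ∈ {10}
  x = 2: [0↦8, 1↦8, 2↦9, 3↦1, 4↦7, 5↦6, 6↦10, 7↦9, 8↦4, 9↦7, 10↦8]  zeros at y ∈ ∅
  x = 3: [0↦10, 1↦6, 2↦3, 3↦2, 4↦4, 5↦10, 6↦10, 7↦5, 8↦7, 9↦6, 10↦3]  zeros at y ∈ ∅
  x = 4: [0↦8, 1↦9, 2↦0, 3↦4, 4↦0, 5↦0, 6↦5, 7↦5, 8↦1, 9↦5, 10↦7]  zeros at y ∈ {2, 4, 5}
  x = 5: [0↦2, 1↦6, 2↦0, 3↦7, 4↦6, 5↦9, 6↦6, 7↦9, 8↦8, 9↦4, 10↦9]  zeros at y ∈ {2}
  x = 6: [0↦3, 1↦8, 2↦3, 3↦0, 4↦0, 5↦4, 6↦2, 7↦6, 8↦6, 9↦3, 10↦9]  zeros at y ∈ {3, 4}
  x = 7: [0↦0, 1↦4, 2↦9, 3↦5, 4↦4, 5↦7, 6↦4, 7↦7, 8↦6, 9↦2, 10↦7]  zeros at y ∈ {0}
  x = 8: [0↦4, 1↦5, 2↦7, 3↦0, 4↦7, 5↦7, 6↦1, 7↦1, 8↦8, 9↦1, 10↦3]  zeros at y ∈ {3}
  x = 9: [0↦4, 1↦0, 2↦8, 3↦7, 4↦9, 5↦4, 6↦4, 7↦10, 8↦1, 9↦0, 10↦8]  zeros at y ∈ {1, 9}
  x = 10: [0↦0, 1↦0, 2↦1, 3↦4, 4↦10, 5↦9, 6↦2, 7↦1, 8↦7, 9↦10, 10↦0]  zeros at y ∈ {0, 1, 10}
Collecting zeros: affine points = {(0, 5), (1, 10), (4, 2), (4, 4), (4, 5), (5, 2), (6, 3), (6, 4), (7, 0), (8, 3), (9, 1), (9, 9), (10, 0), (10, 1), (10, 10)}.
Total count |C(F_11)_aff| = 15.


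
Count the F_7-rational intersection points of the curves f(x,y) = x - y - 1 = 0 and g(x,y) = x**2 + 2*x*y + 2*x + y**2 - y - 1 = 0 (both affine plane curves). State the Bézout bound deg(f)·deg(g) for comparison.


Common zeros: {(3, 2)}; count = 1; Bézout bound = 2.

deg(f) = 1, deg(g) = 2, so Bézout bound = 2.
Scan x ∈ F_7. For each x, list the y ∈ F_7 with f(x, y) ≡ 0 and those with g(x, y) ≡ 0 (mod 7); the common zeros in that column are the intersection.
  x = 0: f ≡ 0 at y ∈ {6}; g ≡ 0 at y ∈ ∅; common: ∅.
  x = 1: f ≡ 0 at y ∈ {0}; g ≡ 0 at y ∈ {3}; common: ∅.
  x = 2: f ≡ 0 at y ∈ {1}; g ≡ 0 at y ∈ {0, 4}; common: ∅.
  x = 3: f ≡ 0 at y ∈ {2}; g ≡ 0 at y ∈ {0, 2}; common: {2}.
  x = 4: f ≡ 0 at y ∈ {3}; g ≡ 0 at y ∈ ∅; common: ∅.
  x = 5: f ≡ 0 at y ∈ {4}; g ≡ 0 at y ∈ {2, 3}; common: ∅.
  x = 6: f ≡ 0 at y ∈ {5}; g ≡ 0 at y ∈ ∅; common: ∅.
Collecting: common zeros = {(3, 2)}, so the count is 1.
Comparison with the Bézout bound: 1 ≤ 2 = deg(f)·deg(g), as expected for curves with no common component (the affine F_7-count falls short of the bound because intersections may lie at infinity, over extension fields, or carry multiplicity).


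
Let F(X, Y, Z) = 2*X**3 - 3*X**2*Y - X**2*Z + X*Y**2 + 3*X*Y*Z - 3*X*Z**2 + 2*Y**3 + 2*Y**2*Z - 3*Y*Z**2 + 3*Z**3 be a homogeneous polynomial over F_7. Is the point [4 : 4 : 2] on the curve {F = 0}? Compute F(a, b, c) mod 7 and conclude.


F(4,4,2) ≡ 2 (mod 7); P is NOT on the curve.

Evaluate F(4, 4, 2) term-by-term (mod 7).
  2*X**3 ↦ 2·64·1·1 = 128
  -3*X**2*Y ↦ -3·16·4·1 = -192
  -X**2*Z ↦ -1·16·1·2 = -32
  X*Y**2 ↦ 1·4·16·1 = 64
  3*X*Y*Z ↦ 3·4·4·2 = 96
  -3*X*Z**2 ↦ -3·4·1·4 = -48
  2*Y**3 ↦ 2·1·64·1 = 128
  2*Y**2*Z ↦ 2·1·16·2 = 64
  -3*Y*Z**2 ↦ -3·1·4·4 = -48
  3*Z**3 ↦ 3·1·1·8 = 24
Sum: F(4, 4, 2) = (128) + (-192) + (-32) + (64) + (96) + (-48) + (128) + (64) + (-48) + (24) = 184.
Reducing mod 7: 184 ≡ 2 (mod 7).
Since F(a, b, c) ≡ 2 ≠ 0 (mod 7), P does NOT lie on the curve.


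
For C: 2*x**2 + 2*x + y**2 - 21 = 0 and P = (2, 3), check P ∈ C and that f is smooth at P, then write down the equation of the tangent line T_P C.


Tangent line at P: 10*x + 6*y - 38 = 0.

Step 1: f(2, 3) = 0, so P lies on C.
Step 2: partial derivatives
  f_x(x, y) = 4*x + 2, f_y(x, y) = 2*y.
  f_x(P) = 10, f_y(P) = 6 (gradient nonzero, so P is smooth).
Step 3: tangent line at P: 10·(x − 2) + 6·(y − 3) = 0.
Expanding: 10*x + 6*y - 38 = 0.


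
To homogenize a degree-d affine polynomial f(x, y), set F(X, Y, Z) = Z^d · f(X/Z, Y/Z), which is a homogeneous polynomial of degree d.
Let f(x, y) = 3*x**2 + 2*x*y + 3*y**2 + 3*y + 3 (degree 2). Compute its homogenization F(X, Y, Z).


F(X, Y, Z) = 3*X**2 + 2*X*Y + 3*Y**2 + 3*Y*Z + 3*Z**2

deg(f) = 2.
Substitute x = X/Z, y = Y/Z into f, then multiply by Z^2.
  monomial 3·x^2·y^0 ↦ 3·X^2·Y^0·Z^0.
  monomial 2·x^1·y^1 ↦ 2·X^1·Y^1·Z^0.
  monomial 3·x^0·y^2 ↦ 3·X^0·Y^2·Z^0.
  monomial 3·x^0·y^1 ↦ 3·X^0·Y^1·Z^1.
  monomial 3·x^0·y^0 ↦ 3·X^0·Y^0·Z^2.
Collecting: F(X, Y, Z) = 3*X**2 + 2*X*Y + 3*Y**2 + 3*Y*Z + 3*Z**2.


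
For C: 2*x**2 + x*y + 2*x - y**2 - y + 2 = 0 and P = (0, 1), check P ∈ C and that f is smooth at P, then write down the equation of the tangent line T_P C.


Tangent line at P: 3*x - 3*y + 3 = 0.

Step 1: f(0, 1) = 0, so P lies on C.
Step 2: partial derivatives
  f_x(x, y) = 4*x + y + 2, f_y(x, y) = x - 2*y - 1.
  f_x(P) = 3, f_y(P) = -3 (gradient nonzero, so P is smooth).
Step 3: tangent line at P: 3·(x − 0) + -3·(y − 1) = 0.
Expanding: 3*x - 3*y + 3 = 0.


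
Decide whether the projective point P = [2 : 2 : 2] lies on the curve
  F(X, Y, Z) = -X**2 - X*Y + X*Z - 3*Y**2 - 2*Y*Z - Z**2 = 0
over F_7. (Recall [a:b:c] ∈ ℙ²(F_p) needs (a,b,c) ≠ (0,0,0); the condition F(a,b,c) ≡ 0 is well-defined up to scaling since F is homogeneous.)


F(2,2,2) ≡ 0 (mod 7); P is on the curve.

Evaluate F(2, 2, 2) term-by-term (mod 7).
  -X**2 ↦ -1·4·1·1 = -4
  -X*Y ↦ -1·2·2·1 = -4
  X*Z ↦ 1·2·1·2 = 4
  -3*Y**2 ↦ -3·1·4·1 = -12
  -2*Y*Z ↦ -2·1·2·2 = -8
  -Z**2 ↦ -1·1·1·4 = -4
Sum: F(2, 2, 2) = (-4) + (-4) + (4) + (-12) + (-8) + (-4) = -28.
Reducing mod 7: -28 ≡ 0 (mod 7).
Since F(a, b, c) ≡ 0 (mod 7), P lies on the curve.


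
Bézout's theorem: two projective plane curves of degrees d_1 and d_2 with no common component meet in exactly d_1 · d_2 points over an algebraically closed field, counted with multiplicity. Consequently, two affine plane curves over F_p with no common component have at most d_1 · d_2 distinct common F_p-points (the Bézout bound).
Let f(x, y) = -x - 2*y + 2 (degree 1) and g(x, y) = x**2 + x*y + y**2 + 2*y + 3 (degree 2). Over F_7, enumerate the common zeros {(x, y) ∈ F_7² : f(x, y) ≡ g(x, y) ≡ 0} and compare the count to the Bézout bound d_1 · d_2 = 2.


Common zeros: {(2, 0), (4, 6)}; count = 2; Bézout bound = 2.

deg(f) = 1, deg(g) = 2, so Bézout bound = 2.
Scan x ∈ F_7. For each x, list the y ∈ F_7 with f(x, y) ≡ 0 and those with g(x, y) ≡ 0 (mod 7); the common zeros in that column are the intersection.
  x = 0: f ≡ 0 at y ∈ {1}; g ≡ 0 at y ∈ ∅; common: ∅.
  x = 1: f ≡ 0 at y ∈ {4}; g ≡ 0 at y ∈ {2}; common: ∅.
  x = 2: f ≡ 0 at y ∈ {0}; g ≡ 0 at y ∈ {0, 3}; common: {0}.
  x = 3: f ≡ 0 at y ∈ {3}; g ≡ 0 at y ∈ ∅; common: ∅.
  x = 4: f ≡ 0 at y ∈ {6}; g ≡ 0 at y ∈ {2, 6}; common: {6}.
  x = 5: f ≡ 0 at y ∈ {2}; g ≡ 0 at y ∈ {0}; common: ∅.
  x = 6: f ≡ 0 at y ∈ {5}; g ≡ 0 at y ∈ ∅; common: ∅.
Collecting: common zeros = {(2, 0), (4, 6)}, so the count is 2.
Comparison with the Bézout bound: 2 ≤ 2 = deg(f)·deg(g), as expected for curves with no common component (the bound is attained).


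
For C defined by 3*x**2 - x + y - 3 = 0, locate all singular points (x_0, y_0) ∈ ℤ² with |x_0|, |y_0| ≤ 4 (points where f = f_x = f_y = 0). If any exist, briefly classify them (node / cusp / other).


No singular points in the scanned grid; C is smooth there.

Compute partial derivatives:
  f_x = 6*x - 1.
  f_y = 1.
f_y = 1 is a nonzero constant, so f_y never vanishes: no point (x, y) can satisfy f = f_x = f_y = 0. In particular no (x, y) ∈ {−4, ..., 4}² is singular; the curve is smooth.


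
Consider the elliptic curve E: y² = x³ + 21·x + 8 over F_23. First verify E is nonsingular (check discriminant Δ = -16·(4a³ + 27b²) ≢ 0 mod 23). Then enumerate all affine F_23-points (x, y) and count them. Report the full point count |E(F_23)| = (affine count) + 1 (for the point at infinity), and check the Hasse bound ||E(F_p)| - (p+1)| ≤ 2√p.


Affine points = {(0, 10), (0, 13), (2, 9), (2, 14), (3, 11), (3, 12), (4, 8), (4, 15), (5, 10), (5, 13), (9, 11), (9, 12), (11, 11), (11, 12), (15, 8), (15, 15), (16, 1), (16, 22), (18, 10), (18, 13), (21, 2), (21, 21), (22, 3), (22, 20)}; affine count = 24; |E(F_23)| = 25.

Discriminant check: Δ ∝ 4a³ + 27b² = 4·21³ + 27·8² = 4·9261 + 27·64 ≡ 17 (mod 23). Nonzero ⇒ E is nonsingular.
For each x ∈ F_23, compute rhs = x³ + 21·x + 8 mod 23, then count y ∈ F_23 with y² ≡ rhs.
  x = 0: rhs = 8, matching y values: 10, 13 (2 points).
  x = 1: rhs = 7, matching y values: none (0 points).
  x = 2: rhs = 12, matching y values: 9, 14 (2 points).
  x = 3: rhs = 6, matching y values: 11, 12 (2 points).
  x = 4: rhs = 18, matching y values: 8, 15 (2 points).
  x = 5: rhs = 8, matching y values: 10, 13 (2 points).
  x = 6: rhs = 5, matching y values: none (0 points).
  x = 7: rhs = 15, matching y values: none (0 points).
  x = 8: rhs = 21, matching y values: none (0 points).
  x = 9: rhs = 6, matching y values: 11, 12 (2 points).
  x = 10: rhs = 22, matching y values: none (0 points).
  x = 11: rhs = 6, matching y values: 11, 12 (2 points).
  x = 12: rhs = 10, matching y values: none (0 points).
  x = 13: rhs = 17, matching y values: none (0 points).
  x = 14: rhs = 10, matching y values: none (0 points).
  x = 15: rhs = 18, matching y values: 8, 15 (2 points).
  x = 16: rhs = 1, matching y values: 1, 22 (2 points).
  x = 17: rhs = 11, matching y values: none (0 points).
  x = 18: rhs = 8, matching y values: 10, 13 (2 points).
  x = 19: rhs = 21, matching y values: none (0 points).
  x = 20: rhs = 10, matching y values: none (0 points).
  x = 21: rhs = 4, matching y values: 2, 21 (2 points).
  x = 22: rhs = 9, matching y values: 3, 20 (2 points).
Total affine count: 24.
Full point count |E(F_23)| = 24 + 1 = 25.
Hasse bound: |25 − (23+1)| = |1| = 1 ≤ 2√23 ≈ 9.5917 ✓.


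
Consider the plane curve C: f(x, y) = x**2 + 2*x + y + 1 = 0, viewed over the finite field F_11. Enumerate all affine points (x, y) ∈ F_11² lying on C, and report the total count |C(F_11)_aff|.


Affine F_11-points: {(0, 10), (1, 7), (2, 2), (3, 6), (4, 8), (5, 8), (6, 6), (7, 2), (8, 7), (9, 10), (10, 0)}; count = 11.

For each of the 121 pairs (x, y) ∈ F_11², evaluate f(x, y) mod 11. Record the zeros.
  x = 0: [0↦1, 1↦2, 2↦3, 3↦4, 4↦5, 5↦6, 6↦7, 7↦8, 8↦9, 9↦10, 10↦0]  zeros at y ∈ {10}
  x = 1: [0↦4, 1↦5, 2↦6, 3↦7, 4↦8, 5↦9, 6↦10, 7↦0, 8↦1, 9↦2, 10↦3]  zeros at y ∈ {7}
  x = 2: [0↦9, 1↦10, 2↦0, 3↦1, 4↦2, 5↦3, 6↦4, 7↦5, 8↦6, 9↦7, 10↦8]  zeros at y ∈ {2}
  x = 3: [0↦5, 1↦6, 2↦7, 3↦8, 4↦9, 5↦10, 6↦0, 7↦1, 8↦2, 9↦3, 10↦4]  zeros at y ∈ {6}
  x = 4: [0↦3, 1↦4, 2↦5, 3↦6, 4↦7, 5↦8, 6↦9, 7↦10, 8↦0, 9↦1, 10↦2]  zeros at y ∈ {8}
  x = 5: [0↦3, 1↦4, 2↦5, 3↦6, 4↦7, 5↦8, 6↦9, 7↦10, 8↦0, 9↦1, 10↦2]  zeros at y ∈ {8}
  x = 6: [0↦5, 1↦6, 2↦7, 3↦8, 4↦9, 5↦10, 6↦0, 7↦1, 8↦2, 9↦3, 10↦4]  zeros at y ∈ {6}
  x = 7: [0↦9, 1↦10, 2↦0, 3↦1, 4↦2, 5↦3, 6↦4, 7↦5, 8↦6, 9↦7, 10↦8]  zeros at y ∈ {2}
  x = 8: [0↦4, 1↦5, 2↦6, 3↦7, 4↦8, 5↦9, 6↦10, 7↦0, 8↦1, 9↦2, 10↦3]  zeros at y ∈ {7}
  x = 9: [0↦1, 1↦2, 2↦3, 3↦4, 4↦5, 5↦6, 6↦7, 7↦8, 8↦9, 9↦10, 10↦0]  zeros at y ∈ {10}
  x = 10: [0↦0, 1↦1, 2↦2, 3↦3, 4↦4, 5↦5, 6↦6, 7↦7, 8↦8, 9↦9, 10↦10]  zeros at y ∈ {0}
Collecting zeros: affine points = {(0, 10), (1, 7), (2, 2), (3, 6), (4, 8), (5, 8), (6, 6), (7, 2), (8, 7), (9, 10), (10, 0)}.
Total count |C(F_11)_aff| = 11.


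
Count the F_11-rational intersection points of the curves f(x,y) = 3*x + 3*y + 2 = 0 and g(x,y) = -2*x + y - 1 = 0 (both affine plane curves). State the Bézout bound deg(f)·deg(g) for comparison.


Common zeros: {(8, 6)}; count = 1; Bézout bound = 1.

deg(f) = 1, deg(g) = 1, so Bézout bound = 1.
Scan x ∈ F_11. For each x, list the y ∈ F_11 with f(x, y) ≡ 0 and those with g(x, y) ≡ 0 (mod 11); the common zeros in that column are the intersection.
  x = 0: f ≡ 0 at y ∈ {3}; g ≡ 0 at y ∈ {1}; common: ∅.
  x = 1: f ≡ 0 at y ∈ {2}; g ≡ 0 at y ∈ {3}; common: ∅.
  x = 2: f ≡ 0 at y ∈ {1}; g ≡ 0 at y ∈ {5}; common: ∅.
  x = 3: f ≡ 0 at y ∈ {0}; g ≡ 0 at y ∈ {7}; common: ∅.
  x = 4: f ≡ 0 at y ∈ {10}; g ≡ 0 at y ∈ {9}; common: ∅.
  x = 5: f ≡ 0 at y ∈ {9}; g ≡ 0 at y ∈ {0}; common: ∅.
  x = 6: f ≡ 0 at y ∈ {8}; g ≡ 0 at y ∈ {2}; common: ∅.
  x = 7: f ≡ 0 at y ∈ {7}; g ≡ 0 at y ∈ {4}; common: ∅.
  x = 8: f ≡ 0 at y ∈ {6}; g ≡ 0 at y ∈ {6}; common: {6}.
  x = 9: f ≡ 0 at y ∈ {5}; g ≡ 0 at y ∈ {8}; common: ∅.
  x = 10: f ≡ 0 at y ∈ {4}; g ≡ 0 at y ∈ {10}; common: ∅.
Collecting: common zeros = {(8, 6)}, so the count is 1.
Comparison with the Bézout bound: 1 ≤ 1 = deg(f)·deg(g), as expected for curves with no common component (the bound is attained).


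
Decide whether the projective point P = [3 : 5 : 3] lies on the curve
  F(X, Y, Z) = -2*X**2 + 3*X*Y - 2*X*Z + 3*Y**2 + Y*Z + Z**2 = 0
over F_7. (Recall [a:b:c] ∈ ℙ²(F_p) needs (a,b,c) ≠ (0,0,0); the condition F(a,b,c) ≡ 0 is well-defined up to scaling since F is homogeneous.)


F(3,5,3) ≡ 3 (mod 7); P is NOT on the curve.

Evaluate F(3, 5, 3) term-by-term (mod 7).
  -2*X**2 ↦ -2·9·1·1 = -18
  3*X*Y ↦ 3·3·5·1 = 45
  -2*X*Z ↦ -2·3·1·3 = -18
  3*Y**2 ↦ 3·1·25·1 = 75
  Y*Z ↦ 1·1·5·3 = 15
  Z**2 ↦ 1·1·1·9 = 9
Sum: F(3, 5, 3) = (-18) + (45) + (-18) + (75) + (15) + (9) = 108.
Reducing mod 7: 108 ≡ 3 (mod 7).
Since F(a, b, c) ≡ 3 ≠ 0 (mod 7), P does NOT lie on the curve.


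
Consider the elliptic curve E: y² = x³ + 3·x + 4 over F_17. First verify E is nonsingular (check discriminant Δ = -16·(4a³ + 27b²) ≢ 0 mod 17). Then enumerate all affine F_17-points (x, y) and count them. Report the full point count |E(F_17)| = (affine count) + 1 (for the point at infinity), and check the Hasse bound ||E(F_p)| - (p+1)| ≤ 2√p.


Affine points = {(0, 2), (0, 15), (1, 5), (1, 12), (2, 1), (2, 16), (5, 5), (5, 12), (6, 0), (8, 8), (8, 9), (11, 5), (11, 12), (12, 0), (13, 8), (13, 9), (14, 6), (14, 11), (16, 0)}; affine count = 19; |E(F_17)| = 20.

Discriminant check: Δ ∝ 4a³ + 27b² = 4·3³ + 27·4² = 4·27 + 27·16 ≡ 13 (mod 17). Nonzero ⇒ E is nonsingular.
For each x ∈ F_17, compute rhs = x³ + 3·x + 4 mod 17, then count y ∈ F_17 with y² ≡ rhs.
  x = 0: rhs = 4, matching y values: 2, 15 (2 points).
  x = 1: rhs = 8, matching y values: 5, 12 (2 points).
  x = 2: rhs = 1, matching y values: 1, 16 (2 points).
  x = 3: rhs = 6, matching y values: none (0 points).
  x = 4: rhs = 12, matching y values: none (0 points).
  x = 5: rhs = 8, matching y values: 5, 12 (2 points).
  x = 6: rhs = 0, matching y values: 0 (1 points).
  x = 7: rhs = 11, matching y values: none (0 points).
  x = 8: rhs = 13, matching y values: 8, 9 (2 points).
  x = 9: rhs = 12, matching y values: none (0 points).
  x = 10: rhs = 14, matching y values: none (0 points).
  x = 11: rhs = 8, matching y values: 5, 12 (2 points).
  x = 12: rhs = 0, matching y values: 0 (1 points).
  x = 13: rhs = 13, matching y values: 8, 9 (2 points).
  x = 14: rhs = 2, matching y values: 6, 11 (2 points).
  x = 15: rhs = 7, matching y values: none (0 points).
  x = 16: rhs = 0, matching y values: 0 (1 points).
Total affine count: 19.
Full point count |E(F_17)| = 19 + 1 = 20.
Hasse bound: |20 − (17+1)| = |2| = 2 ≤ 2√17 ≈ 8.2462 ✓.


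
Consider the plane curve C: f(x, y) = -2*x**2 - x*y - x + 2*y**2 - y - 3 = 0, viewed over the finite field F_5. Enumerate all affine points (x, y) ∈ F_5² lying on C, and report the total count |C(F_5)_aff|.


Affine F_5-points: {(0, 4)}; count = 1.

For each of the 25 pairs (x, y) ∈ F_5², evaluate f(x, y) mod 5. Record the zeros.
  x = 0: [0↦2, 1↦3, 2↦3, 3↦2, 4↦0]  zeros at y ∈ {4}
  x = 1: [0↦4, 1↦4, 2↦3, 3↦1, 4↦3]  zeros at y ∈ ∅
  x = 2: [0↦2, 1↦1, 2↦4, 3↦1, 4↦2]  zeros at y ∈ ∅
  x = 3: [0↦1, 1↦4, 2↦1, 3↦2, 4↦2]  zeros at y ∈ ∅
  x = 4: [0↦1, 1↦3, 2↦4, 3↦4, 4↦3]  zeros at y ∈ ∅
Collecting zeros: affine points = {(0, 4)}.
Total count |C(F_5)_aff| = 1.


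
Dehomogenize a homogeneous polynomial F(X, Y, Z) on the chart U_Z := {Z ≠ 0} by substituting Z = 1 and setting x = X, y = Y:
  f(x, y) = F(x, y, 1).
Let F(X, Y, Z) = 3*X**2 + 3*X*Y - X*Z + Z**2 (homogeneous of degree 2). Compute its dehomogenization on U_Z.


f(x, y) = 3*x**2 + 3*x*y - x + 1

On U_Z we set Z = 1. Each monomial c·X^i·Y^j·Z^k in F becomes c·x^i·y^j·1^k = c·x^i·y^j.
Substituting Z = 1: F(X, Y, 1) = 3*x**2 + 3*x*y - x + 1.
Note: deg(f) ≤ deg(F) = 2; strict inequality happens when F is divisible by Z (lost terms).


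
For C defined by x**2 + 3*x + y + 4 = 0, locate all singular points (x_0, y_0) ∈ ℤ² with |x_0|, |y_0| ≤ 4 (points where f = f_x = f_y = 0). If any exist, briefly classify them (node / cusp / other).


No singular points in the scanned grid; C is smooth there.

Compute partial derivatives:
  f_x = 2*x + 3.
  f_y = 1.
f_y = 1 is a nonzero constant, so f_y never vanishes: no point (x, y) can satisfy f = f_x = f_y = 0. In particular no (x, y) ∈ {−4, ..., 4}² is singular; the curve is smooth.


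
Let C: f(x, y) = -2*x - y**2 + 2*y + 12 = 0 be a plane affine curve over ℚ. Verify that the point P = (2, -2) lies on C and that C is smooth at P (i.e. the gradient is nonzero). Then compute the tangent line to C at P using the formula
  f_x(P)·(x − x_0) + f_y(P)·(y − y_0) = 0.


Tangent line at P: -2*x + 6*y + 16 = 0.

Step 1: f(2, -2) = 0, so P lies on C.
Step 2: partial derivatives
  f_x(x, y) = -2, f_y(x, y) = 2 - 2*y.
  f_x(P) = -2, f_y(P) = 6 (gradient nonzero, so P is smooth).
Step 3: tangent line at P: -2·(x − 2) + 6·(y − -2) = 0.
Expanding: -2*x + 6*y + 16 = 0.


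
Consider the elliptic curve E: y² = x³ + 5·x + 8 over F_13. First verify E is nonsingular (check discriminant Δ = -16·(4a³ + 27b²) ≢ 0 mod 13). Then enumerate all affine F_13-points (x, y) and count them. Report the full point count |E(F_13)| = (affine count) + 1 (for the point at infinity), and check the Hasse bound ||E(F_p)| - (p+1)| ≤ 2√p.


Affine points = {(1, 1), (1, 12), (2, 0), (4, 1), (4, 12), (7, 3), (7, 10), (8, 1), (8, 12), (11, 4), (11, 9)}; affine count = 11; |E(F_13)| = 12.

Discriminant check: Δ ∝ 4a³ + 27b² = 4·5³ + 27·8² = 4·125 + 27·64 ≡ 5 (mod 13). Nonzero ⇒ E is nonsingular.
For each x ∈ F_13, compute rhs = x³ + 5·x + 8 mod 13, then count y ∈ F_13 with y² ≡ rhs.
  x = 0: rhs = 8, matching y values: none (0 points).
  x = 1: rhs = 1, matching y values: 1, 12 (2 points).
  x = 2: rhs = 0, matching y values: 0 (1 points).
  x = 3: rhs = 11, matching y values: none (0 points).
  x = 4: rhs = 1, matching y values: 1, 12 (2 points).
  x = 5: rhs = 2, matching y values: none (0 points).
  x = 6: rhs = 7, matching y values: none (0 points).
  x = 7: rhs = 9, matching y values: 3, 10 (2 points).
  x = 8: rhs = 1, matching y values: 1, 12 (2 points).
  x = 9: rhs = 2, matching y values: none (0 points).
  x = 10: rhs = 5, matching y values: none (0 points).
  x = 11: rhs = 3, matching y values: 4, 9 (2 points).
  x = 12: rhs = 2, matching y values: none (0 points).
Total affine count: 11.
Full point count |E(F_13)| = 11 + 1 = 12.
Hasse bound: |12 − (13+1)| = |-2| = 2 ≤ 2√13 ≈ 7.2111 ✓.


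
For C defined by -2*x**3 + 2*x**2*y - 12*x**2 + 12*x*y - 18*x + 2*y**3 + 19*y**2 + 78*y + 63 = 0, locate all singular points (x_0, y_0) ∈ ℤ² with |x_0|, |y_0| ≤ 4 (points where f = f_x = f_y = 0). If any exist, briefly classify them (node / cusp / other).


Singular points: {(-3, -3)}; classification: cusp.

Compute partial derivatives:
  f_x = -6*x**2 + 4*x*y - 24*x + 12*y - 18.
  f_y = 2*x**2 + 12*x + 6*y**2 + 38*y + 78.
Scan x_0 ∈ {−4, ..., 4}. For each x_0, f_y(x_0, y) is a polynomial in y; find its integer roots y ∈ {−4, ..., 4}, then test f_x and f at those candidates.
  x = -4: f_y(-4, y) = 6*y**2 + 38*y + 62; no integer root y with |y| ≤ 4.
  x = -3: f_y(-3, y) = 6*y**2 + 38*y + 60; vanishes at y ∈ {-3}. (-3, -3): f_x = 0, f = 0 — SINGULAR.
  x = -2: f_y(-2, y) = 6*y**2 + 38*y + 62; no integer root y with |y| ≤ 4.
  x = -1: f_y(-1, y) = 6*y**2 + 38*y + 68; no integer root y with |y| ≤ 4.
  x = 0: f_y(0, y) = 6*y**2 + 38*y + 78; no integer root y with |y| ≤ 4.
  x = 1: f_y(1, y) = 6*y**2 + 38*y + 92; no integer root y with |y| ≤ 4.
  x = 2: f_y(2, y) = 6*y**2 + 38*y + 110; no integer root y with |y| ≤ 4.
  x = 3: f_y(3, y) = 6*y**2 + 38*y + 132; no integer root y with |y| ≤ 4.
  x = 4: f_y(4, y) = 6*y**2 + 38*y + 158; no integer root y with |y| ≤ 4.
Only singular point on the grid: (-3, -3).
Classify: substitute x = -3 + u, y = -3 + v and expand: f = -2*u**3 + 2*u**2*v + 2*v**3 + v**2.
No constant or linear terms (consistent with a singular point). Quadratic part: v**2. Cubic part: -2*u**3 + 2*u**2*v + 2*v**3.
The quadratic part v**2 is a perfect square, so there is a single (double) tangent line v = 0, i.e. y = -3. Restricting the cubic part to that line (v = 0) leaves -2*u**3 ≠ 0, so f is not divisible by v and the branch is v² ≈ 2*u**3 to lowest order — this is a cusp.
Classification: cusp.


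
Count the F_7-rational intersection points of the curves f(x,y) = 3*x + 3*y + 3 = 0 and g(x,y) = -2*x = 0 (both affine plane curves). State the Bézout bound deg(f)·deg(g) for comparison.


Common zeros: {(0, 6)}; count = 1; Bézout bound = 1.

deg(f) = 1, deg(g) = 1, so Bézout bound = 1.
Scan x ∈ F_7. For each x, list the y ∈ F_7 with f(x, y) ≡ 0 and those with g(x, y) ≡ 0 (mod 7); the common zeros in that column are the intersection.
  x = 0: f ≡ 0 at y ∈ {6}; g ≡ 0 at y ∈ {0, 1, 2, 3, 4, 5, 6}; common: {6}.
  x = 1: f ≡ 0 at y ∈ {5}; g ≡ 0 at y ∈ ∅; common: ∅.
  x = 2: f ≡ 0 at y ∈ {4}; g ≡ 0 at y ∈ ∅; common: ∅.
  x = 3: f ≡ 0 at y ∈ {3}; g ≡ 0 at y ∈ ∅; common: ∅.
  x = 4: f ≡ 0 at y ∈ {2}; g ≡ 0 at y ∈ ∅; common: ∅.
  x = 5: f ≡ 0 at y ∈ {1}; g ≡ 0 at y ∈ ∅; common: ∅.
  x = 6: f ≡ 0 at y ∈ {0}; g ≡ 0 at y ∈ ∅; common: ∅.
Collecting: common zeros = {(0, 6)}, so the count is 1.
Comparison with the Bézout bound: 1 ≤ 1 = deg(f)·deg(g), as expected for curves with no common component (the bound is attained).


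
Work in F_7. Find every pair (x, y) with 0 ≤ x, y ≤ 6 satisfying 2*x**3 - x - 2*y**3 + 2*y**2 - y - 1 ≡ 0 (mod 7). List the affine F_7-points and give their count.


Affine F_7-points: {(1, 0), (3, 1), (4, 3)}; count = 3.

For each of the 49 pairs (x, y) ∈ F_7², evaluate f(x, y) mod 7. Record the zeros.
  x = 0: [0↦6, 1↦5, 2↦3, 3↦2, 4↦4, 5↦4, 6↦4]  zeros at y ∈ ∅
  x = 1: [0↦0, 1↦6, 2↦4, 3↦3, 4↦5, 5↦5, 6↦5]  zeros at y ∈ {0}
  x = 2: [0↦6, 1↦5, 2↦3, 3↦2, 4↦4, 5↦4, 6↦4]  zeros at y ∈ ∅
  x = 3: [0↦1, 1↦0, 2↦5, 3↦4, 4↦6, 5↦6, 6↦6]  zeros at y ∈ {1}
  x = 4: [0↦4, 1↦3, 2↦1, 3↦0, 4↦2, 5↦2, 6↦2]  zeros at y ∈ {3}
  x = 5: [0↦6, 1↦5, 2↦3, 3↦2, 4↦4, 5↦4, 6↦4]  zeros at y ∈ ∅
  x = 6: [0↦5, 1↦4, 2↦2, 3↦1, 4↦3, 5↦3, 6↦3]  zeros at y ∈ ∅
Collecting zeros: affine points = {(1, 0), (3, 1), (4, 3)}.
Total count |C(F_7)_aff| = 3.


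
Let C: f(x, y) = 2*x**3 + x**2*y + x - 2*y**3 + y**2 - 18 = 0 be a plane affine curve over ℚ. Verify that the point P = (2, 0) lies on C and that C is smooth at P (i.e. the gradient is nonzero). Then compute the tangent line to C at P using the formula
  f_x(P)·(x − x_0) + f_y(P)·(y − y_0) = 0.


Tangent line at P: 25*x + 4*y - 50 = 0.

Step 1: f(2, 0) = 0, so P lies on C.
Step 2: partial derivatives
  f_x(x, y) = 6*x**2 + 2*x*y + 1, f_y(x, y) = x**2 - 6*y**2 + 2*y.
  f_x(P) = 25, f_y(P) = 4 (gradient nonzero, so P is smooth).
Step 3: tangent line at P: 25·(x − 2) + 4·(y − 0) = 0.
Expanding: 25*x + 4*y - 50 = 0.


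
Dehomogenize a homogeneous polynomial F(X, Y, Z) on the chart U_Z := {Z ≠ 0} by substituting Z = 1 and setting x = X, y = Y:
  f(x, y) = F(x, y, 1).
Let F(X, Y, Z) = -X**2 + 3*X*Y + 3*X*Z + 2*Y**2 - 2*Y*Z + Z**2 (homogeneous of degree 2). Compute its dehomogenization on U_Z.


f(x, y) = -x**2 + 3*x*y + 3*x + 2*y**2 - 2*y + 1

On U_Z we set Z = 1. Each monomial c·X^i·Y^j·Z^k in F becomes c·x^i·y^j·1^k = c·x^i·y^j.
Substituting Z = 1: F(X, Y, 1) = -x**2 + 3*x*y + 3*x + 2*y**2 - 2*y + 1.
Note: deg(f) ≤ deg(F) = 2; strict inequality happens when F is divisible by Z (lost terms).


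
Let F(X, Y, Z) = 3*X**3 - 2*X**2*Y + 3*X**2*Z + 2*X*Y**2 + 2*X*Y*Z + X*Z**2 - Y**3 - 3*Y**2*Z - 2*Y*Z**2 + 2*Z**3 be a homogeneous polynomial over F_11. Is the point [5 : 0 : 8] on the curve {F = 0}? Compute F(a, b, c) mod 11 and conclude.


F(5,0,8) ≡ 9 (mod 11); P is NOT on the curve.

Evaluate F(5, 0, 8) term-by-term (mod 11).
  3*X**3 ↦ 3·125·1·1 = 375
  -2*X**2*Y ↦ -2·25·0·1 = 0
  3*X**2*Z ↦ 3·25·1·8 = 600
  2*X*Y**2 ↦ 2·5·0·1 = 0
  2*X*Y*Z ↦ 2·5·0·8 = 0
  X*Z**2 ↦ 1·5·1·64 = 320
  -Y**3 ↦ -1·1·0·1 = 0
  -3*Y**2*Z ↦ -3·1·0·8 = 0
  -2*Y*Z**2 ↦ -2·1·0·64 = 0
  2*Z**3 ↦ 2·1·1·512 = 1024
Sum: F(5, 0, 8) = (375) + (0) + (600) + (0) + (0) + (320) + (0) + (0) + (0) + (1024) = 2319.
Reducing mod 11: 2319 ≡ 9 (mod 11).
Since F(a, b, c) ≡ 9 ≠ 0 (mod 11), P does NOT lie on the curve.


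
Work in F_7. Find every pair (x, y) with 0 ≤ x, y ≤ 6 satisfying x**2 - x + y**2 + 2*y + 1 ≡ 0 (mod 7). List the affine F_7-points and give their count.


Affine F_7-points: {(0, 6), (1, 6), (3, 0), (3, 5), (4, 2), (4, 3), (5, 0), (5, 5)}; count = 8.

For each of the 49 pairs (x, y) ∈ F_7², evaluate f(x, y) mod 7. Record the zeros.
  x = 0: [0↦1, 1↦4, 2↦2, 3↦2, 4↦4, 5↦1, 6↦0]  zeros at y ∈ {6}
  x = 1: [0↦1, 1↦4, 2↦2, 3↦2, 4↦4, 5↦1, 6↦0]  zeros at y ∈ {6}
  x = 2: [0↦3, 1↦6, 2↦4, 3↦4, 4↦6, 5↦3, 6↦2]  zeros at y ∈ ∅
  x = 3: [0↦0, 1↦3, 2↦1, 3↦1, 4↦3, 5↦0, 6↦6]  zeros at y ∈ {0, 5}
  x = 4: [0↦6, 1↦2, 2↦0, 3↦0, 4↦2, 5↦6, 6↦5]  zeros at y ∈ {2, 3}
  x = 5: [0↦0, 1↦3, 2↦1, 3↦1, 4↦3, 5↦0, 6↦6]  zeros at y ∈ {0, 5}
  x = 6: [0↦3, 1↦6, 2↦4, 3↦4, 4↦6, 5↦3, 6↦2]  zeros at y ∈ ∅
Collecting zeros: affine points = {(0, 6), (1, 6), (3, 0), (3, 5), (4, 2), (4, 3), (5, 0), (5, 5)}.
Total count |C(F_7)_aff| = 8.


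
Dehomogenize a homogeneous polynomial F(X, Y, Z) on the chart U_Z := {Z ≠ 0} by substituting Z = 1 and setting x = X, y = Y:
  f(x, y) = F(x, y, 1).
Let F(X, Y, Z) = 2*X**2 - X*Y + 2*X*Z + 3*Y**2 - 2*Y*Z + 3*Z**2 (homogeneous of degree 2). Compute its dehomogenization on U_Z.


f(x, y) = 2*x**2 - x*y + 2*x + 3*y**2 - 2*y + 3

On U_Z we set Z = 1. Each monomial c·X^i·Y^j·Z^k in F becomes c·x^i·y^j·1^k = c·x^i·y^j.
Substituting Z = 1: F(X, Y, 1) = 2*x**2 - x*y + 2*x + 3*y**2 - 2*y + 3.
Note: deg(f) ≤ deg(F) = 2; strict inequality happens when F is divisible by Z (lost terms).


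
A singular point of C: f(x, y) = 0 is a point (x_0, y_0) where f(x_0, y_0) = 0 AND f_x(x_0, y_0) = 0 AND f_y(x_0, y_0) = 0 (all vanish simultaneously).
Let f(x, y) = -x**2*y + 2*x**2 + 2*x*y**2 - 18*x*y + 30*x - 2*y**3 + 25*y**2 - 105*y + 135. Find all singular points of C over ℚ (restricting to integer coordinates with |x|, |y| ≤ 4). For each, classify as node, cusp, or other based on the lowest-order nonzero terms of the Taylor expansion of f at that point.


Singular points: {(-3, 3)}; classification: node.

Compute partial derivatives:
  f_x = -2*x*y + 4*x + 2*y**2 - 18*y + 30.
  f_y = -x**2 + 4*x*y - 18*x - 6*y**2 + 50*y - 105.
Scan x_0 ∈ {−4, ..., 4}. For each x_0, f_y(x_0, y) is a polynomial in y; find its integer roots y ∈ {−4, ..., 4}, then test f_x and f at those candidates.
  x = -4: f_y(-4, y) = -6*y**2 + 34*y - 49; no integer root y with |y| ≤ 4.
  x = -3: f_y(-3, y) = -6*y**2 + 38*y - 60; vanishes at y ∈ {3}. (-3, 3): f_x = 0, f = 0 — SINGULAR.
  x = -2: f_y(-2, y) = -6*y**2 + 42*y - 73; no integer root y with |y| ≤ 4.
  x = -1: f_y(-1, y) = -6*y**2 + 46*y - 88; vanishes at y ∈ {4}. (-1, 4): f_x = -6 ≠ 0.
  x = 0: f_y(0, y) = -6*y**2 + 50*y - 105; no integer root y with |y| ≤ 4.
  x = 1: f_y(1, y) = -6*y**2 + 54*y - 124; no integer root y with |y| ≤ 4.
  x = 2: f_y(2, y) = -6*y**2 + 58*y - 145; no integer root y with |y| ≤ 4.
  x = 3: f_y(3, y) = -6*y**2 + 62*y - 168; no integer root y with |y| ≤ 4.
  x = 4: f_y(4, y) = -6*y**2 + 66*y - 193; no integer root y with |y| ≤ 4.
Only singular point on the grid: (-3, 3).
Classify: substitute x = -3 + u, y = 3 + v and expand: f = -u**2*v - u**2 + 2*u*v**2 - 2*v**3 + v**2.
No constant or linear terms (consistent with a singular point). Quadratic part: -u**2 + v**2. Cubic part: -u**2*v + 2*u*v**2 - 2*v**3.
The quadratic part v**2 - u**2 = (v − u)(v + u) splits into two distinct linear factors, so there are two distinct tangent lines y − 3 = ±(x − -3) — this is a node (ordinary double point).
Classification: node.


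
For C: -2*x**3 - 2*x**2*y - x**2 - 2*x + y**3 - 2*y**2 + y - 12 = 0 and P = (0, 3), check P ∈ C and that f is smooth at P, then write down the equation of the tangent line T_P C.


Tangent line at P: -2*x + 16*y - 48 = 0.

Step 1: f(0, 3) = 0, so P lies on C.
Step 2: partial derivatives
  f_x(x, y) = -6*x**2 - 4*x*y - 2*x - 2, f_y(x, y) = -2*x**2 + 3*y**2 - 4*y + 1.
  f_x(P) = -2, f_y(P) = 16 (gradient nonzero, so P is smooth).
Step 3: tangent line at P: -2·(x − 0) + 16·(y − 3) = 0.
Expanding: -2*x + 16*y - 48 = 0.


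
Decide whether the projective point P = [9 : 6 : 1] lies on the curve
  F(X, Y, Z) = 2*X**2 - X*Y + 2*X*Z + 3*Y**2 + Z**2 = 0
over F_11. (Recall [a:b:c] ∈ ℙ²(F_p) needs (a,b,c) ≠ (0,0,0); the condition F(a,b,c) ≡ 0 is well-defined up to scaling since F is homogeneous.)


F(9,6,1) ≡ 4 (mod 11); P is NOT on the curve.

Evaluate F(9, 6, 1) term-by-term (mod 11).
  2*X**2 ↦ 2·81·1·1 = 162
  -X*Y ↦ -1·9·6·1 = -54
  2*X*Z ↦ 2·9·1·1 = 18
  3*Y**2 ↦ 3·1·36·1 = 108
  Z**2 ↦ 1·1·1·1 = 1
Sum: F(9, 6, 1) = (162) + (-54) + (18) + (108) + (1) = 235.
Reducing mod 11: 235 ≡ 4 (mod 11).
Since F(a, b, c) ≡ 4 ≠ 0 (mod 11), P does NOT lie on the curve.


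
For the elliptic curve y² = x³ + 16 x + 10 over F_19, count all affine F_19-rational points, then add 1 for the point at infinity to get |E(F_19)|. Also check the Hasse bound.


Affine points = {(3, 3), (3, 16), (4, 9), (4, 10), (5, 5), (5, 14), (7, 3), (7, 16), (8, 2), (8, 17), (9, 3), (9, 16), (10, 7), (10, 12), (11, 4), (11, 15), (12, 7), (12, 12), (16, 7), (16, 12)}; affine count = 20; |E(F_19)| = 21.

Discriminant check: Δ ∝ 4a³ + 27b² = 4·16³ + 27·10² = 4·4096 + 27·100 ≡ 8 (mod 19). Nonzero ⇒ E is nonsingular.
For each x ∈ F_19, compute rhs = x³ + 16·x + 10 mod 19, then count y ∈ F_19 with y² ≡ rhs.
  x = 0: rhs = 10, matching y values: none (0 points).
  x = 1: rhs = 8, matching y values: none (0 points).
  x = 2: rhs = 12, matching y values: none (0 points).
  x = 3: rhs = 9, matching y values: 3, 16 (2 points).
  x = 4: rhs = 5, matching y values: 9, 10 (2 points).
  x = 5: rhs = 6, matching y values: 5, 14 (2 points).
  x = 6: rhs = 18, matching y values: none (0 points).
  x = 7: rhs = 9, matching y values: 3, 16 (2 points).
  x = 8: rhs = 4, matching y values: 2, 17 (2 points).
  x = 9: rhs = 9, matching y values: 3, 16 (2 points).
  x = 10: rhs = 11, matching y values: 7, 12 (2 points).
  x = 11: rhs = 16, matching y values: 4, 15 (2 points).
  x = 12: rhs = 11, matching y values: 7, 12 (2 points).
  x = 13: rhs = 2, matching y values: none (0 points).
  x = 14: rhs = 14, matching y values: none (0 points).
  x = 15: rhs = 15, matching y values: none (0 points).
  x = 16: rhs = 11, matching y values: 7, 12 (2 points).
  x = 17: rhs = 8, matching y values: none (0 points).
  x = 18: rhs = 12, matching y values: none (0 points).
Total affine count: 20.
Full point count |E(F_19)| = 20 + 1 = 21.
Hasse bound: |21 − (19+1)| = |1| = 1 ≤ 2√19 ≈ 8.7178 ✓.
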